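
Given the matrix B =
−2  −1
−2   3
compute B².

[[6, −1], [−2, 11]]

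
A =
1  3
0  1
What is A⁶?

A = I + N where N = [[0, 3], [0, 0]] is strictly upper-triangular, so N² = 0.
(I + N)⁶ = I + 6·N = [[1, 18], [0, 1]].

[[1, 18], [0, 1]]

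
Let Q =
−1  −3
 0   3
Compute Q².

[[1, −6], [0, 9]]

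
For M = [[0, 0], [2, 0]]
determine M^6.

[[0, 0], [0, 0]]

M is strictly triangular, hence nilpotent: M^2 = 0, so M^6 = 0.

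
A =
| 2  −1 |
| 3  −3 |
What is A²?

[[1, 1], [−3, 6]]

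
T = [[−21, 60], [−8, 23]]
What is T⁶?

[[−3639, 10920], [−1456, 4369]]

tr T = 2 and det T = −3, so the characteristic polynomial is λ² − (2)λ + (−3) with roots 3 and −1.
Eigenvectors give P = [[−5, −3], [−2, −1]] with P⁻¹ = [[1, −3], [−2, 5]], and T = P·diag(3, −1)·P⁻¹.
Then T⁶ = P·diag(729, 1)·P⁻¹ = [[−3645, −3], [−1458, −1]] · [[1, −3], [−2, 5]] = [[−3639, 10920], [−1456, 4369]].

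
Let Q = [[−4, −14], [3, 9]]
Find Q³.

tr Q = 5 and det Q = 6, so the characteristic polynomial is λ² − (5)λ + (6) with roots 2 and 3.
Eigenvectors give P = [[7, 2], [−3, −1]] with P⁻¹ = [[1, 2], [−3, −7]], and Q = P·diag(2, 3)·P⁻¹.
Then Q³ = P·diag(8, 27)·P⁻¹ = [[56, 54], [−24, −27]] · [[1, 2], [−3, −7]] = [[−106, −266], [57, 141]].

[[−106, −266], [57, 141]]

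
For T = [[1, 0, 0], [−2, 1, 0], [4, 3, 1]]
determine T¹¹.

T = I + N where N = [[0, 0, 0], [−2, 0, 0], [4, 3, 0]] is strictly lower-triangular, so N³ = 0.
(I + N)¹¹ = I + 11·N + 55·N² = [[1, 0, 0], [−22, 1, 0], [−286, 33, 1]].

[[1, 0, 0], [−22, 1, 0], [−286, 33, 1]]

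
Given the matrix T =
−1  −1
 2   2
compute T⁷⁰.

[[−1, −1], [2, 2]]

T² = T (a projection; rank 1, trace 1), so T⁷⁰ = T.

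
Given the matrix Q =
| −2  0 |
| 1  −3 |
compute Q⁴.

tr Q = −5 and det Q = 6, so the characteristic polynomial is λ² − (−5)λ + (6) with roots −2 and −3.
Eigenvectors give P = [[1, 0], [1, −1]] with P⁻¹ = [[1, 0], [1, −1]], and Q = P·diag(−2, −3)·P⁻¹.
Then Q⁴ = P·diag(16, 81)·P⁻¹ = [[16, 0], [16, −81]] · [[1, 0], [1, −1]] = [[16, 0], [−65, 81]].

[[16, 0], [−65, 81]]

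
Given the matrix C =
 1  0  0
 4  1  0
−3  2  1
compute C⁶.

[[1, 0, 0], [24, 1, 0], [102, 12, 1]]

C = I + N where N = [[0, 0, 0], [4, 0, 0], [−3, 2, 0]] is strictly lower-triangular, so N³ = 0.
(I + N)⁶ = I + 6·N + 15·N² = [[1, 0, 0], [24, 1, 0], [102, 12, 1]].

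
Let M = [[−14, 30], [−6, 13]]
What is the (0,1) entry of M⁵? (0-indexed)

tr M = −1 and det M = −2, so the characteristic polynomial is λ² − (−1)λ + (−2) with roots −2 and 1.
Eigenvectors give P = [[5, 2], [2, 1]] with P⁻¹ = [[1, −2], [−2, 5]], and M = P·diag(−2, 1)·P⁻¹.
Then M⁵ = P·diag(−32, 1)·P⁻¹ = [[−160, 2], [−64, 1]] · [[1, −2], [−2, 5]] = [[−164, 330], [−66, 133]].

330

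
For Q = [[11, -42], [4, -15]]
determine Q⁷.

[[13115, -45906], [4372, -15303]]

tr Q = -4 and det Q = 3, so the characteristic polynomial is λ² − (-4)λ + (3) with roots -1 and -3.
Eigenvectors give P = [[7, -3], [2, -1]] with P⁻¹ = [[1, -3], [2, -7]], and Q = P·diag(-1, -3)·P⁻¹.
Then Q⁷ = P·diag(-1, -2187)·P⁻¹ = [[-7, 6561], [-2, 2187]] · [[1, -3], [2, -7]] = [[13115, -45906], [4372, -15303]].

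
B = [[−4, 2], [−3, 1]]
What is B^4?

[[46, −30], [45, −29]]

tr B = −3 and det B = 2, so the characteristic polynomial is λ² − (−3)λ + (2) with roots −1 and −2.
Eigenvectors give P = [[−2, 1], [−3, 1]] with P⁻¹ = [[1, −1], [3, −2]], and B = P·diag(−1, −2)·P⁻¹.
Then B^4 = P·diag(1, 16)·P⁻¹ = [[−2, 16], [−3, 16]] · [[1, −1], [3, −2]] = [[46, −30], [45, −29]].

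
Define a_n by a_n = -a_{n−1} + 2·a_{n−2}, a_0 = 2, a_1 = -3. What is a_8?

427

With companion matrix T = [[-1, 2], [1, 0]], [a_n, a_{n−1}]ᵀ = T·[a_{n−1}, a_{n−2}]ᵀ, so [a_8, a_7]ᵀ = T⁷·[a_1, a_0]ᵀ.
T⁷ = [[-85, 86], [43, -42]], giving [a_8, a_7]ᵀ = [[427], [-213]].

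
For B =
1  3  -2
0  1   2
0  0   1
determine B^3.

B = I + N where N = [[0, 3, -2], [0, 0, 2], [0, 0, 0]] is strictly upper-triangular, so N^3 = 0.
(I + N)^3 = I + 3·N + 3·N^2 = [[1, 9, 12], [0, 1, 6], [0, 0, 1]].

[[1, 9, 12], [0, 1, 6], [0, 0, 1]]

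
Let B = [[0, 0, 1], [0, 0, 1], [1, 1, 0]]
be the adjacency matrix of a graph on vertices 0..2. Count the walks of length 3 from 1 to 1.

The number of length-3 walks from vertex 1 to vertex 1 is entry (1,1) of B³, where B is the adjacency matrix.
B² = [[1, 1, 0], [1, 1, 0], [0, 0, 2]]
B³ = [[0, 0, 2], [0, 0, 2], [2, 2, 0]]

0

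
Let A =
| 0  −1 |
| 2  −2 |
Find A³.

[[4, −2], [4, 0]]

A² = [[−2, 2], [−4, 2]]
A³ = [[4, −2], [4, 0]]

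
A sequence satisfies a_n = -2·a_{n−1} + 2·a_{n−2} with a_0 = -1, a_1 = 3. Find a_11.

With companion matrix C = [[-2, 2], [1, 0]], [a_n, a_{n−1}]ᵀ = C·[a_{n−1}, a_{n−2}]ᵀ, so [a_11, a_10]ᵀ = C¹⁰·[a_1, a_0]ᵀ.
C¹⁰ = [[18272, -13376], [-6688, 4896]], giving [a_11, a_10]ᵀ = [[68192], [-24960]].

68192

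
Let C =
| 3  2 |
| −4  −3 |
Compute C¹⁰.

C² = I (check: tr C = 0 and det C = −1), so C¹⁰ = I since 10 is even.

[[1, 0], [0, 1]]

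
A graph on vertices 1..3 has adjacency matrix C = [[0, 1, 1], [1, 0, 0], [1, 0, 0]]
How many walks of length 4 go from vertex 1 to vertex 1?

The number of length-4 walks from vertex 1 to vertex 1 is entry (1,1) of C⁴, where C is the adjacency matrix.
C² = [[2, 0, 0], [0, 1, 1], [0, 1, 1]]
C³ = [[0, 2, 2], [2, 0, 0], [2, 0, 0]]
C⁴ = [[4, 0, 0], [0, 2, 2], [0, 2, 2]]

4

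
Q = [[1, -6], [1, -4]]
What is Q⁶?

[[-125, 378], [-63, 190]]

tr Q = -3 and det Q = 2, so the characteristic polynomial is λ² − (-3)λ + (2) with roots -2 and -1.
Eigenvectors give P = [[2, -3], [1, -1]] with P⁻¹ = [[-1, 3], [-1, 2]], and Q = P·diag(-2, -1)·P⁻¹.
Then Q⁶ = P·diag(64, 1)·P⁻¹ = [[128, -3], [64, -1]] · [[-1, 3], [-1, 2]] = [[-125, 378], [-63, 190]].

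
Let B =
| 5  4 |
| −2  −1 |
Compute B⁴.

[[161, 160], [−80, −79]]

tr B = 4 and det B = 3, so the characteristic polynomial is λ² − (4)λ + (3) with roots 3 and 1.
Eigenvectors give P = [[2, −1], [−1, 1]] with P⁻¹ = [[1, 1], [1, 2]], and B = P·diag(3, 1)·P⁻¹.
Then B⁴ = P·diag(81, 1)·P⁻¹ = [[162, −1], [−81, 1]] · [[1, 1], [1, 2]] = [[161, 160], [−80, −79]].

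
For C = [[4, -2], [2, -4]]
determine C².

[[12, 0], [0, 12]]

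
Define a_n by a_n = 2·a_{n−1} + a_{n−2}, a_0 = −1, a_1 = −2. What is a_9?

−2378

With companion matrix M = [[2, 1], [1, 0]], [a_n, a_{n−1}]ᵀ = M·[a_{n−1}, a_{n−2}]ᵀ, so [a_9, a_8]ᵀ = M⁸·[a_1, a_0]ᵀ.
M⁸ = [[985, 408], [408, 169]], giving [a_9, a_8]ᵀ = [[−2378], [−985]].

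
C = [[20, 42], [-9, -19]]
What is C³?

tr C = 1 and det C = -2, so the characteristic polynomial is λ² − (1)λ + (-2) with roots 2 and -1.
Eigenvectors give P = [[7, -2], [-3, 1]] with P⁻¹ = [[1, 2], [3, 7]], and C = P·diag(2, -1)·P⁻¹.
Then C³ = P·diag(8, -1)·P⁻¹ = [[56, 2], [-24, -1]] · [[1, 2], [3, 7]] = [[62, 126], [-27, -55]].

[[62, 126], [-27, -55]]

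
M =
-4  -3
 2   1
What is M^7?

tr M = -3 and det M = 2, so the characteristic polynomial is λ² − (-3)λ + (2) with roots -2 and -1.
Eigenvectors give P = [[3, -1], [-2, 1]] with P⁻¹ = [[1, 1], [2, 3]], and M = P·diag(-2, -1)·P⁻¹.
Then M^7 = P·diag(-128, -1)·P⁻¹ = [[-384, 1], [256, -1]] · [[1, 1], [2, 3]] = [[-382, -381], [254, 253]].

[[-382, -381], [254, 253]]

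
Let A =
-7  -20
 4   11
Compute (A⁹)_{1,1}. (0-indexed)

98411

tr A = 4 and det A = 3, so the characteristic polynomial is λ² − (4)λ + (3) with roots 3 and 1.
Eigenvectors give P = [[2, 5], [-1, -2]] with P⁻¹ = [[-2, -5], [1, 2]], and A = P·diag(3, 1)·P⁻¹.
Then A⁹ = P·diag(19683, 1)·P⁻¹ = [[39366, 5], [-19683, -2]] · [[-2, -5], [1, 2]] = [[-78727, -196820], [39364, 98411]].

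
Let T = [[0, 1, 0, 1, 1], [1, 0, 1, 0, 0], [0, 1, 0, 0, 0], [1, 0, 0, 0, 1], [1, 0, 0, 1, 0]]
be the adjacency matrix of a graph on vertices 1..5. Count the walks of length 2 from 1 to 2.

0

The number of length-2 walks from vertex 1 to vertex 2 is entry (1,2) of T^2, where T is the adjacency matrix.
T^2 = [[3, 0, 1, 1, 1], [0, 2, 0, 1, 1], [1, 0, 1, 0, 0], [1, 1, 0, 2, 1], [1, 1, 0, 1, 2]]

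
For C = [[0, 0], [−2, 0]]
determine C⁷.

[[0, 0], [0, 0]]

C is strictly triangular, hence nilpotent: C² = 0, so C⁷ = 0.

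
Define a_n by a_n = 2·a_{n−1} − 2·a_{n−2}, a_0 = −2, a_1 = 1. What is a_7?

With companion matrix C = [[2, −2], [1, 0]], [a_n, a_{n−1}]ᵀ = C·[a_{n−1}, a_{n−2}]ᵀ, so [a_7, a_6]ᵀ = C⁶·[a_1, a_0]ᵀ.
C⁶ = [[−8, 16], [−8, 8]], giving [a_7, a_6]ᵀ = [[−40], [−24]].

−40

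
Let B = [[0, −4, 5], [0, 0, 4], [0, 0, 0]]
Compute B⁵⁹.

[[0, 0, 0], [0, 0, 0], [0, 0, 0]]

B is strictly triangular, hence nilpotent: B³ = 0, so B⁵⁹ = 0.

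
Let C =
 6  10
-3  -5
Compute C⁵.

[[6, 10], [-3, -5]]

C² = C (a projection; rank 1, trace 1), so C⁵ = C.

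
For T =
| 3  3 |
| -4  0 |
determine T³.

[[-45, -9], [12, -36]]

T² = [[-3, 9], [-12, -12]]
T³ = [[-45, -9], [12, -36]]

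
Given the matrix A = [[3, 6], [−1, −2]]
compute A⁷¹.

[[3, 6], [−1, −2]]

A² = A (a projection; rank 1, trace 1), so A⁷¹ = A.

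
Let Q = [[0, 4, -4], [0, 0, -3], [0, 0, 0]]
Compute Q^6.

Q is strictly triangular, hence nilpotent: Q^3 = 0, so Q^6 = 0.

[[0, 0, 0], [0, 0, 0], [0, 0, 0]]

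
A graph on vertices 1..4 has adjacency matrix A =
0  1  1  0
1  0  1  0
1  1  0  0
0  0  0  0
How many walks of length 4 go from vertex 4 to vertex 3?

0

The number of length-4 walks from vertex 4 to vertex 3 is entry (4,3) of A⁴, where A is the adjacency matrix.
A² = [[2, 1, 1, 0], [1, 2, 1, 0], [1, 1, 2, 0], [0, 0, 0, 0]]
A³ = [[2, 3, 3, 0], [3, 2, 3, 0], [3, 3, 2, 0], [0, 0, 0, 0]]
A⁴ = [[6, 5, 5, 0], [5, 6, 5, 0], [5, 5, 6, 0], [0, 0, 0, 0]]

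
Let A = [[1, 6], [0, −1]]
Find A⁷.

A² = I (check: tr A = 0 and det A = −1), so A⁷ = A since 7 is odd.

[[1, 6], [0, −1]]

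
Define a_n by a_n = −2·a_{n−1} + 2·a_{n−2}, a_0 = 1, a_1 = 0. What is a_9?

−1792

With companion matrix B = [[−2, 2], [1, 0]], [a_n, a_{n−1}]ᵀ = B·[a_{n−1}, a_{n−2}]ᵀ, so [a_9, a_8]ᵀ = B⁸·[a_1, a_0]ᵀ.
B⁸ = [[2448, −1792], [−896, 656]], giving [a_9, a_8]ᵀ = [[−1792], [656]].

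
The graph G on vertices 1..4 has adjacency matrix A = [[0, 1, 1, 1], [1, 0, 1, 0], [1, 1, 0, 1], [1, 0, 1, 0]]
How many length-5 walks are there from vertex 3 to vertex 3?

32

The number of length-5 walks from vertex 3 to vertex 3 is entry (3,3) of A^5, where A is the adjacency matrix.
A^2 = [[3, 1, 2, 1], [1, 2, 1, 2], [2, 1, 3, 1], [1, 2, 1, 2]]
A^3 = [[4, 5, 5, 5], [5, 2, 5, 2], [5, 5, 4, 5], [5, 2, 5, 2]]
A^4 = [[15, 9, 14, 9], [9, 10, 9, 10], [14, 9, 15, 9], [9, 10, 9, 10]]
A^5 = [[32, 29, 33, 29], [29, 18, 29, 18], [33, 29, 32, 29], [29, 18, 29, 18]]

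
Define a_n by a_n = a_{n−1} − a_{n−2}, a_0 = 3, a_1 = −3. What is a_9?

−3

With companion matrix C = [[1, −1], [1, 0]], [a_n, a_{n−1}]ᵀ = C·[a_{n−1}, a_{n−2}]ᵀ, so [a_9, a_8]ᵀ = C^8·[a_1, a_0]ᵀ.
C^8 = [[0, −1], [1, −1]], giving [a_9, a_8]ᵀ = [[−3], [−6]].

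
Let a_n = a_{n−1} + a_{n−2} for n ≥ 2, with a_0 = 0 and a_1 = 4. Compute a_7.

With companion matrix A = [[1, 1], [1, 0]], [a_n, a_{n−1}]ᵀ = A·[a_{n−1}, a_{n−2}]ᵀ, so [a_7, a_6]ᵀ = A⁶·[a_1, a_0]ᵀ.
A⁶ = [[13, 8], [8, 5]], giving [a_7, a_6]ᵀ = [[52], [32]].

52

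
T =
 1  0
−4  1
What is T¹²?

T = I + N where N = [[0, 0], [−4, 0]] is strictly lower-triangular, so N² = 0.
(I + N)¹² = I + 12·N = [[1, 0], [−48, 1]].

[[1, 0], [−48, 1]]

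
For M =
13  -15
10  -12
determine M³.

[[97, -105], [70, -78]]

tr M = 1 and det M = -6, so the characteristic polynomial is λ² − (1)λ + (-6) with roots -2 and 3.
Eigenvectors give P = [[1, -3], [1, -2]] with P⁻¹ = [[-2, 3], [-1, 1]], and M = P·diag(-2, 3)·P⁻¹.
Then M³ = P·diag(-8, 27)·P⁻¹ = [[-8, -81], [-8, -54]] · [[-2, 3], [-1, 1]] = [[97, -105], [70, -78]].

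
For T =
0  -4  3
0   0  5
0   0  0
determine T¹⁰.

T is strictly triangular, hence nilpotent: T³ = 0, so T¹⁰ = 0.

[[0, 0, 0], [0, 0, 0], [0, 0, 0]]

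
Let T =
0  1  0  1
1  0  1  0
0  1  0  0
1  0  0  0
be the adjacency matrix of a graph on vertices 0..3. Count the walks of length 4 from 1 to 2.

0

The number of length-4 walks from vertex 1 to vertex 2 is entry (1,2) of T⁴, where T is the adjacency matrix.
T² = [[2, 0, 1, 0], [0, 2, 0, 1], [1, 0, 1, 0], [0, 1, 0, 1]]
T³ = [[0, 3, 0, 2], [3, 0, 2, 0], [0, 2, 0, 1], [2, 0, 1, 0]]
T⁴ = [[5, 0, 3, 0], [0, 5, 0, 3], [3, 0, 2, 0], [0, 3, 0, 2]]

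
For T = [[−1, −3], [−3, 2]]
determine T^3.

T^2 = [[10, −3], [−3, 13]]
T^3 = [[−1, −36], [−36, 35]]

[[−1, −36], [−36, 35]]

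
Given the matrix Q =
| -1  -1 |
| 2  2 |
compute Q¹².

Q² = Q (a projection; rank 1, trace 1), so Q¹² = Q.

[[-1, -1], [2, 2]]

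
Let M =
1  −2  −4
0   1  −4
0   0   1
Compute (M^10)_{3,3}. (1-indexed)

1

M = I + N where N = [[0, −2, −4], [0, 0, −4], [0, 0, 0]] is strictly upper-triangular, so N^3 = 0.
(I + N)^10 = I + 10·N + 45·N^2 = [[1, −20, 320], [0, 1, −40], [0, 0, 1]].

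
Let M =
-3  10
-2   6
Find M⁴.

tr M = 3 and det M = 2, so the characteristic polynomial is λ² − (3)λ + (2) with roots 2 and 1.
Eigenvectors give P = [[2, 5], [1, 2]] with P⁻¹ = [[-2, 5], [1, -2]], and M = P·diag(2, 1)·P⁻¹.
Then M⁴ = P·diag(16, 1)·P⁻¹ = [[32, 5], [16, 2]] · [[-2, 5], [1, -2]] = [[-59, 150], [-30, 76]].

[[-59, 150], [-30, 76]]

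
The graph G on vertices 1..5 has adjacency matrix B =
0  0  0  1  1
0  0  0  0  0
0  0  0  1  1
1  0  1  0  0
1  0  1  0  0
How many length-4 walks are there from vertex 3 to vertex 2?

The number of length-4 walks from vertex 3 to vertex 2 is entry (3,2) of B^4, where B is the adjacency matrix.
B^2 = [[2, 0, 2, 0, 0], [0, 0, 0, 0, 0], [2, 0, 2, 0, 0], [0, 0, 0, 2, 2], [0, 0, 0, 2, 2]]
B^3 = [[0, 0, 0, 4, 4], [0, 0, 0, 0, 0], [0, 0, 0, 4, 4], [4, 0, 4, 0, 0], [4, 0, 4, 0, 0]]
B^4 = [[8, 0, 8, 0, 0], [0, 0, 0, 0, 0], [8, 0, 8, 0, 0], [0, 0, 0, 8, 8], [0, 0, 0, 8, 8]]

0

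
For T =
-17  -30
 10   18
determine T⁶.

[[-1931, -3990], [1330, 2724]]

tr T = 1 and det T = -6, so the characteristic polynomial is λ² − (1)λ + (-6) with roots -2 and 3.
Eigenvectors give P = [[-2, 3], [1, -2]] with P⁻¹ = [[-2, -3], [-1, -2]], and T = P·diag(-2, 3)·P⁻¹.
Then T⁶ = P·diag(64, 729)·P⁻¹ = [[-128, 2187], [64, -1458]] · [[-2, -3], [-1, -2]] = [[-1931, -3990], [1330, 2724]].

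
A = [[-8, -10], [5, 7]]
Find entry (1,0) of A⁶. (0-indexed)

-665

tr A = -1 and det A = -6, so the characteristic polynomial is λ² − (-1)λ + (-6) with roots 2 and -3.
Eigenvectors give P = [[1, 2], [-1, -1]] with P⁻¹ = [[-1, -2], [1, 1]], and A = P·diag(2, -3)·P⁻¹.
Then A⁶ = P·diag(64, 729)·P⁻¹ = [[64, 1458], [-64, -729]] · [[-1, -2], [1, 1]] = [[1394, 1330], [-665, -601]].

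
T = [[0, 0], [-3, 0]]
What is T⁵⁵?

[[0, 0], [0, 0]]

T is strictly triangular, hence nilpotent: T² = 0, so T⁵⁵ = 0.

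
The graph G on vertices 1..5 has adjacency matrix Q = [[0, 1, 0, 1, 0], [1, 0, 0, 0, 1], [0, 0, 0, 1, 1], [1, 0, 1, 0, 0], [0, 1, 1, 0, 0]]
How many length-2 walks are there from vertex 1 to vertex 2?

The number of length-2 walks from vertex 1 to vertex 2 is entry (1,2) of Q², where Q is the adjacency matrix.
Q² = [[2, 0, 1, 0, 1], [0, 2, 1, 1, 0], [1, 1, 2, 0, 0], [0, 1, 0, 2, 1], [1, 0, 0, 1, 2]]

0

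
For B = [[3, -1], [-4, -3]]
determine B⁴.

B² = [[13, 0], [0, 13]]
B³ = [[39, -13], [-52, -39]]
B⁴ = [[169, 0], [0, 169]]

[[169, 0], [0, 169]]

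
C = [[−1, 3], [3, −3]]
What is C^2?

[[10, −12], [−12, 18]]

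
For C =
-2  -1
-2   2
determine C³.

[[-12, -6], [-12, 12]]

C² = [[6, 0], [0, 6]]
C³ = [[-12, -6], [-12, 12]]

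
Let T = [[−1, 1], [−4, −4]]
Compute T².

[[−3, −5], [20, 12]]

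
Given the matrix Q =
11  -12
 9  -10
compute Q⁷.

[[515, -516], [387, -388]]

tr Q = 1 and det Q = -2, so the characteristic polynomial is λ² − (1)λ + (-2) with roots -1 and 2.
Eigenvectors give P = [[1, 4], [1, 3]] with P⁻¹ = [[-3, 4], [1, -1]], and Q = P·diag(-1, 2)·P⁻¹.
Then Q⁷ = P·diag(-1, 128)·P⁻¹ = [[-1, 512], [-1, 384]] · [[-3, 4], [1, -1]] = [[515, -516], [387, -388]].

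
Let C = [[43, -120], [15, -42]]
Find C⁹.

tr C = 1 and det C = -6, so the characteristic polynomial is λ² − (1)λ + (-6) with roots 3 and -2.
Eigenvectors give P = [[-3, -8], [-1, -3]] with P⁻¹ = [[-3, 8], [1, -3]], and C = P·diag(3, -2)·P⁻¹.
Then C⁹ = P·diag(19683, -512)·P⁻¹ = [[-59049, 4096], [-19683, 1536]] · [[-3, 8], [1, -3]] = [[181243, -484680], [60585, -162072]].

[[181243, -484680], [60585, -162072]]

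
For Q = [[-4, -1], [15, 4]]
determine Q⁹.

Q² = I (check: tr Q = 0 and det Q = -1), so Q⁹ = Q since 9 is odd.

[[-4, -1], [15, 4]]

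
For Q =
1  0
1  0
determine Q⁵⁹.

[[1, 0], [1, 0]]

Q² = Q (a projection; rank 1, trace 1), so Q⁵⁹ = Q.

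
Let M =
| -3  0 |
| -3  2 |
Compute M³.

M² = [[9, 0], [3, 4]]
M³ = [[-27, 0], [-21, 8]]

[[-27, 0], [-21, 8]]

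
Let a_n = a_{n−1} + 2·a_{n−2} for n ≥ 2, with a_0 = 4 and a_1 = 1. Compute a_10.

1709

With companion matrix B = [[1, 2], [1, 0]], [a_n, a_{n−1}]ᵀ = B·[a_{n−1}, a_{n−2}]ᵀ, so [a_10, a_9]ᵀ = B⁹·[a_1, a_0]ᵀ.
B⁹ = [[341, 342], [171, 170]], giving [a_10, a_9]ᵀ = [[1709], [851]].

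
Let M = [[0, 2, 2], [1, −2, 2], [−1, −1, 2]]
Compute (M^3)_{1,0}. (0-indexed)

M^2 = [[0, −6, 8], [−4, 4, 2], [−3, −2, 0]]
M^3 = [[−14, 4, 4], [2, −18, 4], [−2, −2, −10]]

2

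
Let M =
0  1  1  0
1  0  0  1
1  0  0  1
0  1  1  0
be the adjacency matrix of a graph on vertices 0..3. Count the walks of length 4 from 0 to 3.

The number of length-4 walks from vertex 0 to vertex 3 is entry (0,3) of M⁴, where M is the adjacency matrix.
M² = [[2, 0, 0, 2], [0, 2, 2, 0], [0, 2, 2, 0], [2, 0, 0, 2]]
M³ = [[0, 4, 4, 0], [4, 0, 0, 4], [4, 0, 0, 4], [0, 4, 4, 0]]
M⁴ = [[8, 0, 0, 8], [0, 8, 8, 0], [0, 8, 8, 0], [8, 0, 0, 8]]

8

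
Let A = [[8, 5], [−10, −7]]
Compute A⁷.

tr A = 1 and det A = −6, so the characteristic polynomial is λ² − (1)λ + (−6) with roots −2 and 3.
Eigenvectors give P = [[−1, 1], [2, −1]] with P⁻¹ = [[1, 1], [2, 1]], and A = P·diag(−2, 3)·P⁻¹.
Then A⁷ = P·diag(−128, 2187)·P⁻¹ = [[128, 2187], [−256, −2187]] · [[1, 1], [2, 1]] = [[4502, 2315], [−4630, −2443]].

[[4502, 2315], [−4630, −2443]]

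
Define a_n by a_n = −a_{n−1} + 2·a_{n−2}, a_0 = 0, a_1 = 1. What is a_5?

With companion matrix C = [[−1, 2], [1, 0]], [a_n, a_{n−1}]ᵀ = C·[a_{n−1}, a_{n−2}]ᵀ, so [a_5, a_4]ᵀ = C⁴·[a_1, a_0]ᵀ.
C⁴ = [[11, −10], [−5, 6]], giving [a_5, a_4]ᵀ = [[11], [−5]].

11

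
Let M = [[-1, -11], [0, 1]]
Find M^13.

[[-1, -11], [0, 1]]

M² = I (check: tr M = 0 and det M = -1), so M^13 = M since 13 is odd.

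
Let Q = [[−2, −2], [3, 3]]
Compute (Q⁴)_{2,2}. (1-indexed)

Q² = [[−2, −2], [3, 3]]
Q³ = [[−2, −2], [3, 3]]
Q⁴ = [[−2, −2], [3, 3]]

3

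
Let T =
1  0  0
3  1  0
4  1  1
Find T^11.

[[1, 0, 0], [33, 1, 0], [209, 11, 1]]

T = I + N where N = [[0, 0, 0], [3, 0, 0], [4, 1, 0]] is strictly lower-triangular, so N^3 = 0.
(I + N)^11 = I + 11·N + 55·N^2 = [[1, 0, 0], [33, 1, 0], [209, 11, 1]].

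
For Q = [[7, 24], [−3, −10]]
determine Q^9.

tr Q = −3 and det Q = 2, so the characteristic polynomial is λ² − (−3)λ + (2) with roots −2 and −1.
Eigenvectors give P = [[−8, −3], [3, 1]] with P⁻¹ = [[1, 3], [−3, −8]], and Q = P·diag(−2, −1)·P⁻¹.
Then Q^9 = P·diag(−512, −1)·P⁻¹ = [[4096, 3], [−1536, −1]] · [[1, 3], [−3, −8]] = [[4087, 12264], [−1533, −4600]].

[[4087, 12264], [−1533, −4600]]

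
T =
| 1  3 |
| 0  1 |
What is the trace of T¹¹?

T = I + N where N = [[0, 3], [0, 0]] is strictly upper-triangular, so N² = 0.
(I + N)¹¹ = I + 11·N = [[1, 33], [0, 1]].

2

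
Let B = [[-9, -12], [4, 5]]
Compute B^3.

[[-105, -156], [52, 77]]

tr B = -4 and det B = 3, so the characteristic polynomial is λ² − (-4)λ + (3) with roots -3 and -1.
Eigenvectors give P = [[2, -3], [-1, 2]] with P⁻¹ = [[2, 3], [1, 2]], and B = P·diag(-3, -1)·P⁻¹.
Then B^3 = P·diag(-27, -1)·P⁻¹ = [[-54, 3], [27, -2]] · [[2, 3], [1, 2]] = [[-105, -156], [52, 77]].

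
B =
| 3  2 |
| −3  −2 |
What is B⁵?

[[3, 2], [−3, −2]]

B² = B (a projection; rank 1, trace 1), so B⁵ = B.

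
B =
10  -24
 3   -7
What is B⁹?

tr B = 3 and det B = 2, so the characteristic polynomial is λ² − (3)λ + (2) with roots 2 and 1.
Eigenvectors give P = [[-3, 8], [-1, 3]] with P⁻¹ = [[-3, 8], [-1, 3]], and B = P·diag(2, 1)·P⁻¹.
Then B⁹ = P·diag(512, 1)·P⁻¹ = [[-1536, 8], [-512, 3]] · [[-3, 8], [-1, 3]] = [[4600, -12264], [1533, -4087]].

[[4600, -12264], [1533, -4087]]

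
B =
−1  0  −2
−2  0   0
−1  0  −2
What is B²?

[[3, 0, 6], [2, 0, 4], [3, 0, 6]]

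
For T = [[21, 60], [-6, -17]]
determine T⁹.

tr T = 4 and det T = 3, so the characteristic polynomial is λ² − (4)λ + (3) with roots 3 and 1.
Eigenvectors give P = [[10, 3], [-3, -1]] with P⁻¹ = [[1, 3], [-3, -10]], and T = P·diag(3, 1)·P⁻¹.
Then T⁹ = P·diag(19683, 1)·P⁻¹ = [[196830, 3], [-59049, -1]] · [[1, 3], [-3, -10]] = [[196821, 590460], [-59046, -177137]].

[[196821, 590460], [-59046, -177137]]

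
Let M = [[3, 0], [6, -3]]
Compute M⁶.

tr M = 0 and det M = -9, so the characteristic polynomial is λ² − (0)λ + (-9) with roots 3 and -3.
Eigenvectors give P = [[1, 0], [1, -1]] with P⁻¹ = [[1, 0], [1, -1]], and M = P·diag(3, -3)·P⁻¹.
Then M⁶ = P·diag(729, 729)·P⁻¹ = [[729, 0], [729, -729]] · [[1, 0], [1, -1]] = [[729, 0], [0, 729]].

[[729, 0], [0, 729]]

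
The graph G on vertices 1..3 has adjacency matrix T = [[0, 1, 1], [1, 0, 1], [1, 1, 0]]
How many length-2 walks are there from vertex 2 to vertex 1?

The number of length-2 walks from vertex 2 to vertex 1 is entry (2,1) of T^2, where T is the adjacency matrix.
T^2 = [[2, 1, 1], [1, 2, 1], [1, 1, 2]]

1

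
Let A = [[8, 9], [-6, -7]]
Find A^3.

tr A = 1 and det A = -2, so the characteristic polynomial is λ² − (1)λ + (-2) with roots 2 and -1.
Eigenvectors give P = [[3, -1], [-2, 1]] with P⁻¹ = [[1, 1], [2, 3]], and A = P·diag(2, -1)·P⁻¹.
Then A^3 = P·diag(8, -1)·P⁻¹ = [[24, 1], [-16, -1]] · [[1, 1], [2, 3]] = [[26, 27], [-18, -19]].

[[26, 27], [-18, -19]]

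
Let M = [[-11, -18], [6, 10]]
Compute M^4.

tr M = -1 and det M = -2, so the characteristic polynomial is λ² − (-1)λ + (-2) with roots 1 and -2.
Eigenvectors give P = [[3, -2], [-2, 1]] with P⁻¹ = [[-1, -2], [-2, -3]], and M = P·diag(1, -2)·P⁻¹.
Then M^4 = P·diag(1, 16)·P⁻¹ = [[3, -32], [-2, 16]] · [[-1, -2], [-2, -3]] = [[61, 90], [-30, -44]].

[[61, 90], [-30, -44]]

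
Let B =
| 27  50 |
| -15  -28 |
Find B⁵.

[[1407, 2750], [-825, -1618]]

tr B = -1 and det B = -6, so the characteristic polynomial is λ² − (-1)λ + (-6) with roots -3 and 2.
Eigenvectors give P = [[5, 2], [-3, -1]] with P⁻¹ = [[-1, -2], [3, 5]], and B = P·diag(-3, 2)·P⁻¹.
Then B⁵ = P·diag(-243, 32)·P⁻¹ = [[-1215, 64], [729, -32]] · [[-1, -2], [3, 5]] = [[1407, 2750], [-825, -1618]].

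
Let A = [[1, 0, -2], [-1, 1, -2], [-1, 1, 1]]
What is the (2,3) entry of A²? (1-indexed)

-2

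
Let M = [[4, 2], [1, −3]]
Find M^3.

[[74, 30], [15, −31]]

M^2 = [[18, 2], [1, 11]]
M^3 = [[74, 30], [15, −31]]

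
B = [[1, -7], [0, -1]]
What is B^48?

B² = I (check: tr B = 0 and det B = -1), so B^48 = I since 48 is even.

[[1, 0], [0, 1]]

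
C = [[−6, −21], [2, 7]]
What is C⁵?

C² = C (a projection; rank 1, trace 1), so C⁵ = C.

[[−6, −21], [2, 7]]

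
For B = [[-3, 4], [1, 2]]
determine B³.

[[-43, 44], [11, 12]]

B² = [[13, -4], [-1, 8]]
B³ = [[-43, 44], [11, 12]]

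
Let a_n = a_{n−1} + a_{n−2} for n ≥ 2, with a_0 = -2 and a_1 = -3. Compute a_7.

-55

With companion matrix Q = [[1, 1], [1, 0]], [a_n, a_{n−1}]ᵀ = Q·[a_{n−1}, a_{n−2}]ᵀ, so [a_7, a_6]ᵀ = Q^6·[a_1, a_0]ᵀ.
Q^6 = [[13, 8], [8, 5]], giving [a_7, a_6]ᵀ = [[-55], [-34]].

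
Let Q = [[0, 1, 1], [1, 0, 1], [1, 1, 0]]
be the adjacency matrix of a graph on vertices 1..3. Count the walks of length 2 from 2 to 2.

2

The number of length-2 walks from vertex 2 to vertex 2 is entry (2,2) of Q², where Q is the adjacency matrix.
Q² = [[2, 1, 1], [1, 2, 1], [1, 1, 2]]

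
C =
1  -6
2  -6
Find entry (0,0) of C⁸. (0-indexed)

-18659

tr C = -5 and det C = 6, so the characteristic polynomial is λ² − (-5)λ + (6) with roots -2 and -3.
Eigenvectors give P = [[2, -3], [1, -2]] with P⁻¹ = [[2, -3], [1, -2]], and C = P·diag(-2, -3)·P⁻¹.
Then C⁸ = P·diag(256, 6561)·P⁻¹ = [[512, -19683], [256, -13122]] · [[2, -3], [1, -2]] = [[-18659, 37830], [-12610, 25476]].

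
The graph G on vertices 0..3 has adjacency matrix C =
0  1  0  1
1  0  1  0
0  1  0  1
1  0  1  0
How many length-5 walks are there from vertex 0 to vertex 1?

The number of length-5 walks from vertex 0 to vertex 1 is entry (0,1) of C⁵, where C is the adjacency matrix.
C² = [[2, 0, 2, 0], [0, 2, 0, 2], [2, 0, 2, 0], [0, 2, 0, 2]]
C³ = [[0, 4, 0, 4], [4, 0, 4, 0], [0, 4, 0, 4], [4, 0, 4, 0]]
C⁴ = [[8, 0, 8, 0], [0, 8, 0, 8], [8, 0, 8, 0], [0, 8, 0, 8]]
C⁵ = [[0, 16, 0, 16], [16, 0, 16, 0], [0, 16, 0, 16], [16, 0, 16, 0]]

16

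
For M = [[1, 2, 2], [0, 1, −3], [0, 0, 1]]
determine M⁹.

[[1, 18, −198], [0, 1, −27], [0, 0, 1]]

M = I + N where N = [[0, 2, 2], [0, 0, −3], [0, 0, 0]] is strictly upper-triangular, so N³ = 0.
(I + N)⁹ = I + 9·N + 36·N² = [[1, 18, −198], [0, 1, −27], [0, 0, 1]].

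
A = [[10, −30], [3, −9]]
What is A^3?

A² = A (a projection; rank 1, trace 1), so A^3 = A.

[[10, −30], [3, −9]]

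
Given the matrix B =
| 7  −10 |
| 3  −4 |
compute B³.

tr B = 3 and det B = 2, so the characteristic polynomial is λ² − (3)λ + (2) with roots 1 and 2.
Eigenvectors give P = [[5, 2], [3, 1]] with P⁻¹ = [[−1, 2], [3, −5]], and B = P·diag(1, 2)·P⁻¹.
Then B³ = P·diag(1, 8)·P⁻¹ = [[5, 16], [3, 8]] · [[−1, 2], [3, −5]] = [[43, −70], [21, −34]].

[[43, −70], [21, −34]]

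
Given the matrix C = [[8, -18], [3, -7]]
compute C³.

[[26, -54], [9, -19]]

tr C = 1 and det C = -2, so the characteristic polynomial is λ² − (1)λ + (-2) with roots 2 and -1.
Eigenvectors give P = [[3, -2], [1, -1]] with P⁻¹ = [[1, -2], [1, -3]], and C = P·diag(2, -1)·P⁻¹.
Then C³ = P·diag(8, -1)·P⁻¹ = [[24, 2], [8, 1]] · [[1, -2], [1, -3]] = [[26, -54], [9, -19]].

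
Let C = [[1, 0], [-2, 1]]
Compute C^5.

[[1, 0], [-10, 1]]

C = I + N where N = [[0, 0], [-2, 0]] is strictly lower-triangular, so N^2 = 0.
(I + N)^5 = I + 5·N = [[1, 0], [-10, 1]].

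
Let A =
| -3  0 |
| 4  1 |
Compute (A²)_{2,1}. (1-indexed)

-8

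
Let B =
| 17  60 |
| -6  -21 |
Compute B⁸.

[[-59039, -196800], [19680, 65601]]

tr B = -4 and det B = 3, so the characteristic polynomial is λ² − (-4)λ + (3) with roots -1 and -3.
Eigenvectors give P = [[-10, 3], [3, -1]] with P⁻¹ = [[-1, -3], [-3, -10]], and B = P·diag(-1, -3)·P⁻¹.
Then B⁸ = P·diag(1, 6561)·P⁻¹ = [[-10, 19683], [3, -6561]] · [[-1, -3], [-3, -10]] = [[-59039, -196800], [19680, 65601]].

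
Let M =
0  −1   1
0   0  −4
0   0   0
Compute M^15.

[[0, 0, 0], [0, 0, 0], [0, 0, 0]]

M is strictly triangular, hence nilpotent: M^3 = 0, so M^15 = 0.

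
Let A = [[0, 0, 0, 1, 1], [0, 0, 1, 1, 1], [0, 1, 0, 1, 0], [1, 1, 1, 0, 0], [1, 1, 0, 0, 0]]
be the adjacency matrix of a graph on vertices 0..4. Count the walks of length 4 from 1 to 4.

The number of length-4 walks from vertex 1 to vertex 4 is entry (1,4) of A⁴, where A is the adjacency matrix.
A² = [[2, 2, 1, 0, 0], [2, 3, 1, 1, 0], [1, 1, 2, 1, 1], [0, 1, 1, 3, 2], [0, 0, 1, 2, 2]]
A³ = [[0, 1, 2, 5, 4], [1, 2, 4, 6, 5], [2, 4, 2, 4, 2], [5, 6, 4, 2, 1], [4, 5, 2, 1, 0]]
A⁴ = [[9, 11, 6, 3, 1], [11, 15, 8, 7, 3], [6, 8, 8, 8, 6], [3, 7, 8, 15, 11], [1, 3, 6, 11, 9]]

3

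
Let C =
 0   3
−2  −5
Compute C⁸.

tr C = −5 and det C = 6, so the characteristic polynomial is λ² − (−5)λ + (6) with roots −3 and −2.
Eigenvectors give P = [[−1, 3], [1, −2]] with P⁻¹ = [[2, 3], [1, 1]], and C = P·diag(−3, −2)·P⁻¹.
Then C⁸ = P·diag(6561, 256)·P⁻¹ = [[−6561, 768], [6561, −512]] · [[2, 3], [1, 1]] = [[−12354, −18915], [12610, 19171]].

[[−12354, −18915], [12610, 19171]]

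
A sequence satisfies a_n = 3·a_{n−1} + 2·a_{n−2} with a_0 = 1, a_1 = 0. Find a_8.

With companion matrix Q = [[3, 2], [1, 0]], [a_n, a_{n−1}]ᵀ = Q·[a_{n−1}, a_{n−2}]ᵀ, so [a_8, a_7]ᵀ = Q⁷·[a_1, a_0]ᵀ.
Q⁷ = [[6279, 3526], [1763, 990]], giving [a_8, a_7]ᵀ = [[3526], [990]].

3526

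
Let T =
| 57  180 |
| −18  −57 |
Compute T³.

tr T = 0 and det T = −9, so the characteristic polynomial is λ² − (0)λ + (−9) with roots 3 and −3.
Eigenvectors give P = [[10, −3], [−3, 1]] with P⁻¹ = [[1, 3], [3, 10]], and T = P·diag(3, −3)·P⁻¹.
Then T³ = P·diag(27, −27)·P⁻¹ = [[270, 81], [−81, −27]] · [[1, 3], [3, 10]] = [[513, 1620], [−162, −513]].

[[513, 1620], [−162, −513]]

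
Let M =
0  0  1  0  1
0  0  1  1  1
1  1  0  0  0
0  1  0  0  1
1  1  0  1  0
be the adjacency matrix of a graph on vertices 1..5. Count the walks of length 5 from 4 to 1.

14

The number of length-5 walks from vertex 4 to vertex 1 is entry (4,1) of M⁵, where M is the adjacency matrix.
M² = [[2, 2, 0, 1, 0], [2, 3, 0, 1, 1], [0, 0, 2, 1, 2], [1, 1, 1, 2, 1], [0, 1, 2, 1, 3]]
M³ = [[0, 1, 4, 2, 5], [1, 2, 5, 4, 6], [4, 5, 0, 2, 1], [2, 4, 2, 2, 4], [5, 6, 1, 4, 2]]
M⁴ = [[9, 11, 1, 6, 3], [11, 15, 3, 8, 7], [1, 3, 9, 6, 11], [6, 8, 6, 8, 8], [3, 7, 11, 8, 15]]
M⁵ = [[4, 10, 20, 14, 26], [10, 18, 26, 22, 34], [20, 26, 4, 14, 10], [14, 22, 14, 16, 22], [26, 34, 10, 22, 18]]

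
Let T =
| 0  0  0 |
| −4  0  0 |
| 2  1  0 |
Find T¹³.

T is strictly triangular, hence nilpotent: T³ = 0, so T¹³ = 0.

[[0, 0, 0], [0, 0, 0], [0, 0, 0]]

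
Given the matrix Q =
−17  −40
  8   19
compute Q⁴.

tr Q = 2 and det Q = −3, so the characteristic polynomial is λ² − (2)λ + (−3) with roots −1 and 3.
Eigenvectors give P = [[−5, −2], [2, 1]] with P⁻¹ = [[−1, −2], [2, 5]], and Q = P·diag(−1, 3)·P⁻¹.
Then Q⁴ = P·diag(1, 81)·P⁻¹ = [[−5, −162], [2, 81]] · [[−1, −2], [2, 5]] = [[−319, −800], [160, 401]].

[[−319, −800], [160, 401]]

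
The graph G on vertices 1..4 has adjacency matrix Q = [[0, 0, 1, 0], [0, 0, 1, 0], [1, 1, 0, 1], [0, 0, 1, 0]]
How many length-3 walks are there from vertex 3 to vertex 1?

3

The number of length-3 walks from vertex 3 to vertex 1 is entry (3,1) of Q^3, where Q is the adjacency matrix.
Q^2 = [[1, 1, 0, 1], [1, 1, 0, 1], [0, 0, 3, 0], [1, 1, 0, 1]]
Q^3 = [[0, 0, 3, 0], [0, 0, 3, 0], [3, 3, 0, 3], [0, 0, 3, 0]]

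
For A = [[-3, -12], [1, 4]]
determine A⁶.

A² = A (a projection; rank 1, trace 1), so A⁶ = A.

[[-3, -12], [1, 4]]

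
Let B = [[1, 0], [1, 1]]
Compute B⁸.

[[1, 0], [8, 1]]

B = I + N where N = [[0, 0], [1, 0]] is strictly lower-triangular, so N² = 0.
(I + N)⁸ = I + 8·N = [[1, 0], [8, 1]].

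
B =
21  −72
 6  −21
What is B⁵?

tr B = 0 and det B = −9, so the characteristic polynomial is λ² − (0)λ + (−9) with roots 3 and −3.
Eigenvectors give P = [[4, 3], [1, 1]] with P⁻¹ = [[1, −3], [−1, 4]], and B = P·diag(3, −3)·P⁻¹.
Then B⁵ = P·diag(243, −243)·P⁻¹ = [[972, −729], [243, −243]] · [[1, −3], [−1, 4]] = [[1701, −5832], [486, −1701]].

[[1701, −5832], [486, −1701]]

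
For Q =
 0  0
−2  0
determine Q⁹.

[[0, 0], [0, 0]]

Q is strictly triangular, hence nilpotent: Q² = 0, so Q⁹ = 0.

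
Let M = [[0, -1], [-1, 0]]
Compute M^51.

[[0, -1], [-1, 0]]

M² = I (check: tr M = 0 and det M = -1), so M^51 = M since 51 is odd.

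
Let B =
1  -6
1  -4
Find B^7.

tr B = -3 and det B = 2, so the characteristic polynomial is λ² − (-3)λ + (2) with roots -1 and -2.
Eigenvectors give P = [[-3, -2], [-1, -1]] with P⁻¹ = [[-1, 2], [1, -3]], and B = P·diag(-1, -2)·P⁻¹.
Then B^7 = P·diag(-1, -128)·P⁻¹ = [[3, 256], [1, 128]] · [[-1, 2], [1, -3]] = [[253, -762], [127, -382]].

[[253, -762], [127, -382]]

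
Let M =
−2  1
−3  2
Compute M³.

M² = I (check: tr M = 0 and det M = −1), so M³ = M since 3 is odd.

[[−2, 1], [−3, 2]]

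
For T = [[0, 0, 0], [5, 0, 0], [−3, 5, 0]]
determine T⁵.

[[0, 0, 0], [0, 0, 0], [0, 0, 0]]

T is strictly triangular, hence nilpotent: T³ = 0, so T⁵ = 0.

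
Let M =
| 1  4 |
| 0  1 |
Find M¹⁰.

[[1, 40], [0, 1]]

M = I + N where N = [[0, 4], [0, 0]] is strictly upper-triangular, so N² = 0.
(I + N)¹⁰ = I + 10·N = [[1, 40], [0, 1]].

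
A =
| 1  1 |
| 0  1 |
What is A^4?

[[1, 4], [0, 1]]

A = I + N where N = [[0, 1], [0, 0]] is strictly upper-triangular, so N^2 = 0.
(I + N)^4 = I + 4·N = [[1, 4], [0, 1]].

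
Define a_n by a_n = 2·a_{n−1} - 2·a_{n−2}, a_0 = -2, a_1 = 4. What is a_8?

-32

With companion matrix M = [[2, -2], [1, 0]], [a_n, a_{n−1}]ᵀ = M·[a_{n−1}, a_{n−2}]ᵀ, so [a_8, a_7]ᵀ = M⁷·[a_1, a_0]ᵀ.
M⁷ = [[0, 16], [-8, 16]], giving [a_8, a_7]ᵀ = [[-32], [-64]].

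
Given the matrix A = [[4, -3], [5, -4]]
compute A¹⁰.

[[1, 0], [0, 1]]

A² = I (check: tr A = 0 and det A = -1), so A¹⁰ = I since 10 is even.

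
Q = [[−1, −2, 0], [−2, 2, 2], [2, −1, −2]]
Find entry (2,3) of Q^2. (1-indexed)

0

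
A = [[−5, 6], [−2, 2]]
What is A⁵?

[[−125, 186], [−62, 92]]

tr A = −3 and det A = 2, so the characteristic polynomial is λ² − (−3)λ + (2) with roots −1 and −2.
Eigenvectors give P = [[−3, 2], [−2, 1]] with P⁻¹ = [[1, −2], [2, −3]], and A = P·diag(−1, −2)·P⁻¹.
Then A⁵ = P·diag(−1, −32)·P⁻¹ = [[3, −64], [2, −32]] · [[1, −2], [2, −3]] = [[−125, 186], [−62, 92]].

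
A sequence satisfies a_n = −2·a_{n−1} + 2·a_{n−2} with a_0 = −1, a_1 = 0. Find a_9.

1792

With companion matrix C = [[−2, 2], [1, 0]], [a_n, a_{n−1}]ᵀ = C·[a_{n−1}, a_{n−2}]ᵀ, so [a_9, a_8]ᵀ = C^8·[a_1, a_0]ᵀ.
C^8 = [[2448, −1792], [−896, 656]], giving [a_9, a_8]ᵀ = [[1792], [−656]].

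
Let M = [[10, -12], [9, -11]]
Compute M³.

[[28, -36], [27, -35]]

tr M = -1 and det M = -2, so the characteristic polynomial is λ² − (-1)λ + (-2) with roots -2 and 1.
Eigenvectors give P = [[1, -4], [1, -3]] with P⁻¹ = [[-3, 4], [-1, 1]], and M = P·diag(-2, 1)·P⁻¹.
Then M³ = P·diag(-8, 1)·P⁻¹ = [[-8, -4], [-8, -3]] · [[-3, 4], [-1, 1]] = [[28, -36], [27, -35]].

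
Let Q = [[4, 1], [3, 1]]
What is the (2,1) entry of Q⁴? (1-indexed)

345

Q² = [[19, 5], [15, 4]]
Q³ = [[91, 24], [72, 19]]
Q⁴ = [[436, 115], [345, 91]]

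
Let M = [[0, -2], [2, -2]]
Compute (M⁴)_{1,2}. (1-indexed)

M² = [[-4, 4], [-4, 0]]
M³ = [[8, 0], [0, 8]]
M⁴ = [[0, -16], [16, -16]]

-16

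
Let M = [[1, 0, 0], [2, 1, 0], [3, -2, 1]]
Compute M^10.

[[1, 0, 0], [20, 1, 0], [-150, -20, 1]]

M = I + N where N = [[0, 0, 0], [2, 0, 0], [3, -2, 0]] is strictly lower-triangular, so N^3 = 0.
(I + N)^10 = I + 10·N + 45·N^2 = [[1, 0, 0], [20, 1, 0], [-150, -20, 1]].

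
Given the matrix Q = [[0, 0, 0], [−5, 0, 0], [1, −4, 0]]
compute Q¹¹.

[[0, 0, 0], [0, 0, 0], [0, 0, 0]]

Q is strictly triangular, hence nilpotent: Q³ = 0, so Q¹¹ = 0.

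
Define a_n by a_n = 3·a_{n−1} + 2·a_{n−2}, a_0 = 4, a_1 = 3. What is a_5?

729

With companion matrix Q = [[3, 2], [1, 0]], [a_n, a_{n−1}]ᵀ = Q·[a_{n−1}, a_{n−2}]ᵀ, so [a_5, a_4]ᵀ = Q⁴·[a_1, a_0]ᵀ.
Q⁴ = [[139, 78], [39, 22]], giving [a_5, a_4]ᵀ = [[729], [205]].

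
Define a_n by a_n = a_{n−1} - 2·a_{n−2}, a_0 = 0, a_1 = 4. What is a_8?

With companion matrix A = [[1, -2], [1, 0]], [a_n, a_{n−1}]ᵀ = A·[a_{n−1}, a_{n−2}]ᵀ, so [a_8, a_7]ᵀ = A⁷·[a_1, a_0]ᵀ.
A⁷ = [[-3, -14], [7, -10]], giving [a_8, a_7]ᵀ = [[-12], [28]].

-12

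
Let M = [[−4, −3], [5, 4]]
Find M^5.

[[−4, −3], [5, 4]]

M² = I (check: tr M = 0 and det M = −1), so M^5 = M since 5 is odd.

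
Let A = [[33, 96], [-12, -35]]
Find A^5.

[[1953, 5856], [-732, -2195]]

tr A = -2 and det A = -3, so the characteristic polynomial is λ² − (-2)λ + (-3) with roots 1 and -3.
Eigenvectors give P = [[-3, -8], [1, 3]] with P⁻¹ = [[-3, -8], [1, 3]], and A = P·diag(1, -3)·P⁻¹.
Then A^5 = P·diag(1, -243)·P⁻¹ = [[-3, 1944], [1, -729]] · [[-3, -8], [1, 3]] = [[1953, 5856], [-732, -2195]].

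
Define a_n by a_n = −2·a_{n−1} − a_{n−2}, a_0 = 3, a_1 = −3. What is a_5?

With companion matrix A = [[−2, −1], [1, 0]], [a_n, a_{n−1}]ᵀ = A·[a_{n−1}, a_{n−2}]ᵀ, so [a_5, a_4]ᵀ = A⁴·[a_1, a_0]ᵀ.
A⁴ = [[5, 4], [−4, −3]], giving [a_5, a_4]ᵀ = [[−3], [3]].

−3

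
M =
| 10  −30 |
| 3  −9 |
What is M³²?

M² = M (a projection; rank 1, trace 1), so M³² = M.

[[10, −30], [3, −9]]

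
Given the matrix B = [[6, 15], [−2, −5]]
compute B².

[[6, 15], [−2, −5]]

B² = B (a projection; rank 1, trace 1), so B² = B.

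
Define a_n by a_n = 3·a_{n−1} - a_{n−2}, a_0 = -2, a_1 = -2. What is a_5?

With companion matrix C = [[3, -1], [1, 0]], [a_n, a_{n−1}]ᵀ = C·[a_{n−1}, a_{n−2}]ᵀ, so [a_5, a_4]ᵀ = C⁴·[a_1, a_0]ᵀ.
C⁴ = [[55, -21], [21, -8]], giving [a_5, a_4]ᵀ = [[-68], [-26]].

-68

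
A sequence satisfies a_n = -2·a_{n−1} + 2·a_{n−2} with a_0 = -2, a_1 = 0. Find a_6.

With companion matrix T = [[-2, 2], [1, 0]], [a_n, a_{n−1}]ᵀ = T·[a_{n−1}, a_{n−2}]ᵀ, so [a_6, a_5]ᵀ = T⁵·[a_1, a_0]ᵀ.
T⁵ = [[-120, 88], [44, -32]], giving [a_6, a_5]ᵀ = [[-176], [64]].

-176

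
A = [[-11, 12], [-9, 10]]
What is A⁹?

[[-2051, 2052], [-1539, 1540]]

tr A = -1 and det A = -2, so the characteristic polynomial is λ² − (-1)λ + (-2) with roots 1 and -2.
Eigenvectors give P = [[-1, 4], [-1, 3]] with P⁻¹ = [[3, -4], [1, -1]], and A = P·diag(1, -2)·P⁻¹.
Then A⁹ = P·diag(1, -512)·P⁻¹ = [[-1, -2048], [-1, -1536]] · [[3, -4], [1, -1]] = [[-2051, 2052], [-1539, 1540]].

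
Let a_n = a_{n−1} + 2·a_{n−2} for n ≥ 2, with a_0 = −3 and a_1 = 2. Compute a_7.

−40

With companion matrix T = [[1, 2], [1, 0]], [a_n, a_{n−1}]ᵀ = T·[a_{n−1}, a_{n−2}]ᵀ, so [a_7, a_6]ᵀ = T⁶·[a_1, a_0]ᵀ.
T⁶ = [[43, 42], [21, 22]], giving [a_7, a_6]ᵀ = [[−40], [−24]].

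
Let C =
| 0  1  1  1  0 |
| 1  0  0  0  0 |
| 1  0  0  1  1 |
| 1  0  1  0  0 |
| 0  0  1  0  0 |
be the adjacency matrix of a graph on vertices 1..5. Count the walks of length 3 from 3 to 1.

The number of length-3 walks from vertex 3 to vertex 1 is entry (3,1) of C³, where C is the adjacency matrix.
C² = [[3, 0, 1, 1, 1], [0, 1, 1, 1, 0], [1, 1, 3, 1, 0], [1, 1, 1, 2, 1], [1, 0, 0, 1, 1]]
C³ = [[2, 3, 5, 4, 1], [3, 0, 1, 1, 1], [5, 1, 2, 4, 3], [4, 1, 4, 2, 1], [1, 1, 3, 1, 0]]

5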